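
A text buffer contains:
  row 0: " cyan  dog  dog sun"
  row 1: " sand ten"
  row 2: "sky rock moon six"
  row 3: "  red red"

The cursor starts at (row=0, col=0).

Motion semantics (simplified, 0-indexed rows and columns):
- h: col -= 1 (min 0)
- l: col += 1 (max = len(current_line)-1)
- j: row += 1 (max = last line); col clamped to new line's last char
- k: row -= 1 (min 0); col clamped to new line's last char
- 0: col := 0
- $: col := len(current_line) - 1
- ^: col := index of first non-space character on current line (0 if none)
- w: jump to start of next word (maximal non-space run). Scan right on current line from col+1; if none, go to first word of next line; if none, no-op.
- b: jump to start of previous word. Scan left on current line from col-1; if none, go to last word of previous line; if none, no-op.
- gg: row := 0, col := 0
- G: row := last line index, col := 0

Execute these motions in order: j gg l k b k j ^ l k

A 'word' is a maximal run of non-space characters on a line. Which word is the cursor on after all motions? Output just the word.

After 1 (j): row=1 col=0 char='_'
After 2 (gg): row=0 col=0 char='_'
After 3 (l): row=0 col=1 char='c'
After 4 (k): row=0 col=1 char='c'
After 5 (b): row=0 col=1 char='c'
After 6 (k): row=0 col=1 char='c'
After 7 (j): row=1 col=1 char='s'
After 8 (^): row=1 col=1 char='s'
After 9 (l): row=1 col=2 char='a'
After 10 (k): row=0 col=2 char='y'

Answer: cyan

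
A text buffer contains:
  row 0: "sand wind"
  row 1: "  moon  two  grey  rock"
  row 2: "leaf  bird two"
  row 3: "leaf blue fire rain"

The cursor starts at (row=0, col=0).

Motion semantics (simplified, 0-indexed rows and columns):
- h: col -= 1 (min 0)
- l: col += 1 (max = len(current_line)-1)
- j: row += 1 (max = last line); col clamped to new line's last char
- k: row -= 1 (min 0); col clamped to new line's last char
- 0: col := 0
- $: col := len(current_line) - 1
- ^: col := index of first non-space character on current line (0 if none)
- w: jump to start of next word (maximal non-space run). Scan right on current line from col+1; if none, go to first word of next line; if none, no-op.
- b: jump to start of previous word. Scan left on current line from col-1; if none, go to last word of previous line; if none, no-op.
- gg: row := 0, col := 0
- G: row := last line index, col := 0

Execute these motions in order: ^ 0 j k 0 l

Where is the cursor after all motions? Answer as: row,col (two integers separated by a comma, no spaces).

After 1 (^): row=0 col=0 char='s'
After 2 (0): row=0 col=0 char='s'
After 3 (j): row=1 col=0 char='_'
After 4 (k): row=0 col=0 char='s'
After 5 (0): row=0 col=0 char='s'
After 6 (l): row=0 col=1 char='a'

Answer: 0,1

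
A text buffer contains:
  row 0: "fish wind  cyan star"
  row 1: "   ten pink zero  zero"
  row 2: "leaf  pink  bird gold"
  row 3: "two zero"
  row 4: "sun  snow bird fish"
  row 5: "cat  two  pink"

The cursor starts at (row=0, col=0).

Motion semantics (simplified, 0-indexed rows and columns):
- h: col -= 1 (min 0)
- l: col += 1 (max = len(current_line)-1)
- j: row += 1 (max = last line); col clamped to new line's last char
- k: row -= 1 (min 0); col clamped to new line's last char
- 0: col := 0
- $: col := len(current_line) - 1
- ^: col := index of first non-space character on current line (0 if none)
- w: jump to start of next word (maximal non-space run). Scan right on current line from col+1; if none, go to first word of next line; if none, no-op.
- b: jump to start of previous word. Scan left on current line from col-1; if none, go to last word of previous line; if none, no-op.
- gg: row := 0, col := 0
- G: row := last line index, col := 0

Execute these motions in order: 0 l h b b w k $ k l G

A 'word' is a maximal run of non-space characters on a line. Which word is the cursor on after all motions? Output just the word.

Answer: cat

Derivation:
After 1 (0): row=0 col=0 char='f'
After 2 (l): row=0 col=1 char='i'
After 3 (h): row=0 col=0 char='f'
After 4 (b): row=0 col=0 char='f'
After 5 (b): row=0 col=0 char='f'
After 6 (w): row=0 col=5 char='w'
After 7 (k): row=0 col=5 char='w'
After 8 ($): row=0 col=19 char='r'
After 9 (k): row=0 col=19 char='r'
After 10 (l): row=0 col=19 char='r'
After 11 (G): row=5 col=0 char='c'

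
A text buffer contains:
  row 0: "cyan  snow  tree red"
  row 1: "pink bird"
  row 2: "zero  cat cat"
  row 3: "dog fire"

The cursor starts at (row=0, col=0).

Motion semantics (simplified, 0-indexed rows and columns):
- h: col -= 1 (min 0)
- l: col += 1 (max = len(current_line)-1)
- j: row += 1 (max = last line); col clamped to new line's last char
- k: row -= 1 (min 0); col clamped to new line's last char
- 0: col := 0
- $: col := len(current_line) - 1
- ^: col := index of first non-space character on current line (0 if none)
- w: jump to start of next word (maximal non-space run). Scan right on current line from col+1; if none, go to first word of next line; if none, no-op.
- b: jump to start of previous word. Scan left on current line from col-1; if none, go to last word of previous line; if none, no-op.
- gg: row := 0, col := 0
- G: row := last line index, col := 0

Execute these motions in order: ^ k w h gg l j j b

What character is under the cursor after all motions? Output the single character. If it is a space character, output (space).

After 1 (^): row=0 col=0 char='c'
After 2 (k): row=0 col=0 char='c'
After 3 (w): row=0 col=6 char='s'
After 4 (h): row=0 col=5 char='_'
After 5 (gg): row=0 col=0 char='c'
After 6 (l): row=0 col=1 char='y'
After 7 (j): row=1 col=1 char='i'
After 8 (j): row=2 col=1 char='e'
After 9 (b): row=2 col=0 char='z'

Answer: z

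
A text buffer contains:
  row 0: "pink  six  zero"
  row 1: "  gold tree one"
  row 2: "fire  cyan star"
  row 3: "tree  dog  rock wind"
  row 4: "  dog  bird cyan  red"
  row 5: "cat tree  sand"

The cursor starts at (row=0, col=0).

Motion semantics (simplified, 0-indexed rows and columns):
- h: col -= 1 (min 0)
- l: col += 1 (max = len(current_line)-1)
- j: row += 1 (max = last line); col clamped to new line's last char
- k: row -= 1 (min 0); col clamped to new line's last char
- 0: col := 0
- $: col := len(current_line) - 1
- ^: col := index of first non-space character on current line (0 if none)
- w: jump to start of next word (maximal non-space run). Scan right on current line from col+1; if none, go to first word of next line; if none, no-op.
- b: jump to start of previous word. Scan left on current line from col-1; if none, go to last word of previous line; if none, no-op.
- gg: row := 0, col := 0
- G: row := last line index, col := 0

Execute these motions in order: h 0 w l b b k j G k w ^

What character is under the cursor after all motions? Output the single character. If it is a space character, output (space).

Answer: d

Derivation:
After 1 (h): row=0 col=0 char='p'
After 2 (0): row=0 col=0 char='p'
After 3 (w): row=0 col=6 char='s'
After 4 (l): row=0 col=7 char='i'
After 5 (b): row=0 col=6 char='s'
After 6 (b): row=0 col=0 char='p'
After 7 (k): row=0 col=0 char='p'
After 8 (j): row=1 col=0 char='_'
After 9 (G): row=5 col=0 char='c'
After 10 (k): row=4 col=0 char='_'
After 11 (w): row=4 col=2 char='d'
After 12 (^): row=4 col=2 char='d'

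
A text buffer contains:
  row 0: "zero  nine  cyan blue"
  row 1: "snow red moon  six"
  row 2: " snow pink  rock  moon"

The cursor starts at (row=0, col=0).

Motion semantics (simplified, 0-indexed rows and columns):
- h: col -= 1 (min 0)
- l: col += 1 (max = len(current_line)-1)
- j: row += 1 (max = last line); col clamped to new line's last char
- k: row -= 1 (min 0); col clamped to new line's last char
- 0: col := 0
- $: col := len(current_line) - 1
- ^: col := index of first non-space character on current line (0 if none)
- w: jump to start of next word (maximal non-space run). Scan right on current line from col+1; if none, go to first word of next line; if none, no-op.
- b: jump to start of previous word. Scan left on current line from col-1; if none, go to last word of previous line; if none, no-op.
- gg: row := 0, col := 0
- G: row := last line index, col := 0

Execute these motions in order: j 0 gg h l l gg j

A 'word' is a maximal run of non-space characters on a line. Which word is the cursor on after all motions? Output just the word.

Answer: snow

Derivation:
After 1 (j): row=1 col=0 char='s'
After 2 (0): row=1 col=0 char='s'
After 3 (gg): row=0 col=0 char='z'
After 4 (h): row=0 col=0 char='z'
After 5 (l): row=0 col=1 char='e'
After 6 (l): row=0 col=2 char='r'
After 7 (gg): row=0 col=0 char='z'
After 8 (j): row=1 col=0 char='s'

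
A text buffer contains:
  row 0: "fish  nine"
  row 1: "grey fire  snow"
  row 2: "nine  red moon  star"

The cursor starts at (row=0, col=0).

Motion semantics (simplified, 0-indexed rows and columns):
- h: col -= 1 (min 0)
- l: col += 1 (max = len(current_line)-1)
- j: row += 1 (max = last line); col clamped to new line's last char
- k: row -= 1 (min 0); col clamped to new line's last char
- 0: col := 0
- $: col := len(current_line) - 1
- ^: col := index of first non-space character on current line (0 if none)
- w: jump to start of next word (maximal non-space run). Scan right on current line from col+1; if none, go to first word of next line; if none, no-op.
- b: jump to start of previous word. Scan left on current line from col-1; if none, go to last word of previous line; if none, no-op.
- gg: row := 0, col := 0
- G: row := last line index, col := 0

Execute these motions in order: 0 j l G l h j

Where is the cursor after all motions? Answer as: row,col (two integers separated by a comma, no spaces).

After 1 (0): row=0 col=0 char='f'
After 2 (j): row=1 col=0 char='g'
After 3 (l): row=1 col=1 char='r'
After 4 (G): row=2 col=0 char='n'
After 5 (l): row=2 col=1 char='i'
After 6 (h): row=2 col=0 char='n'
After 7 (j): row=2 col=0 char='n'

Answer: 2,0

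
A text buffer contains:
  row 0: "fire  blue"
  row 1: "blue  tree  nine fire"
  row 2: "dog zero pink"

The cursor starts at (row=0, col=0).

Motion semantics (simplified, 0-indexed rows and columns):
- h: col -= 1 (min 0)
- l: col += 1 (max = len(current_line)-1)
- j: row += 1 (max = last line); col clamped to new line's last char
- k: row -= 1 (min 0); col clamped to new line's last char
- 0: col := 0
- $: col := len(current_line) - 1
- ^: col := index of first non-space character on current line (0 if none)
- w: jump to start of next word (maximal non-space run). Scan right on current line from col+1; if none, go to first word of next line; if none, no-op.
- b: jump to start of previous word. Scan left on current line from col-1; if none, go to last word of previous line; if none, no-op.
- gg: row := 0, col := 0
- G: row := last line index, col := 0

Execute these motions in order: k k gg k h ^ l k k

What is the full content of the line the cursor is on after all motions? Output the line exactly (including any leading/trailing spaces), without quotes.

After 1 (k): row=0 col=0 char='f'
After 2 (k): row=0 col=0 char='f'
After 3 (gg): row=0 col=0 char='f'
After 4 (k): row=0 col=0 char='f'
After 5 (h): row=0 col=0 char='f'
After 6 (^): row=0 col=0 char='f'
After 7 (l): row=0 col=1 char='i'
After 8 (k): row=0 col=1 char='i'
After 9 (k): row=0 col=1 char='i'

Answer: fire  blue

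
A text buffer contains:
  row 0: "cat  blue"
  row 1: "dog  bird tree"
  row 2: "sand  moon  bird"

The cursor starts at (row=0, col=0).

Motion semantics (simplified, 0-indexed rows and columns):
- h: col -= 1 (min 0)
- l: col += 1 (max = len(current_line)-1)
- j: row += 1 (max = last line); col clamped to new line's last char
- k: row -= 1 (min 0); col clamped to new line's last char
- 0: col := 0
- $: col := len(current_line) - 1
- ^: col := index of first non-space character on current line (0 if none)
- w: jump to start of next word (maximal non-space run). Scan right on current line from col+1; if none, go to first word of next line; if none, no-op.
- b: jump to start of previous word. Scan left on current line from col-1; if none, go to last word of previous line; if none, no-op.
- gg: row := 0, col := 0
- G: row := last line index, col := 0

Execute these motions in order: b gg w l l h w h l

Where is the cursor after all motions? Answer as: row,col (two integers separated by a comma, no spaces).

Answer: 1,1

Derivation:
After 1 (b): row=0 col=0 char='c'
After 2 (gg): row=0 col=0 char='c'
After 3 (w): row=0 col=5 char='b'
After 4 (l): row=0 col=6 char='l'
After 5 (l): row=0 col=7 char='u'
After 6 (h): row=0 col=6 char='l'
After 7 (w): row=1 col=0 char='d'
After 8 (h): row=1 col=0 char='d'
After 9 (l): row=1 col=1 char='o'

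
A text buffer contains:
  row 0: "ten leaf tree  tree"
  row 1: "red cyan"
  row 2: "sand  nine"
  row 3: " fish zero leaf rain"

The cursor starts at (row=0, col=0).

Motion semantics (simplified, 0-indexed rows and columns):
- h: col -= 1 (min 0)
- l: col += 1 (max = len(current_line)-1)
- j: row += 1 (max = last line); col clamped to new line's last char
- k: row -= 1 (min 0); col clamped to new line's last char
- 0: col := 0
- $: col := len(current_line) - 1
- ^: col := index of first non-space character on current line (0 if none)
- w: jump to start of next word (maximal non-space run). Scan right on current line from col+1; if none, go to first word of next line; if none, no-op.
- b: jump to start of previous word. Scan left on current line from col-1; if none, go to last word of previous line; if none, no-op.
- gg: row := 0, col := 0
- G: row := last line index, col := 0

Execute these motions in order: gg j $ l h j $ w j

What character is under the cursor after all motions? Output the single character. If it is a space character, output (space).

After 1 (gg): row=0 col=0 char='t'
After 2 (j): row=1 col=0 char='r'
After 3 ($): row=1 col=7 char='n'
After 4 (l): row=1 col=7 char='n'
After 5 (h): row=1 col=6 char='a'
After 6 (j): row=2 col=6 char='n'
After 7 ($): row=2 col=9 char='e'
After 8 (w): row=3 col=1 char='f'
After 9 (j): row=3 col=1 char='f'

Answer: f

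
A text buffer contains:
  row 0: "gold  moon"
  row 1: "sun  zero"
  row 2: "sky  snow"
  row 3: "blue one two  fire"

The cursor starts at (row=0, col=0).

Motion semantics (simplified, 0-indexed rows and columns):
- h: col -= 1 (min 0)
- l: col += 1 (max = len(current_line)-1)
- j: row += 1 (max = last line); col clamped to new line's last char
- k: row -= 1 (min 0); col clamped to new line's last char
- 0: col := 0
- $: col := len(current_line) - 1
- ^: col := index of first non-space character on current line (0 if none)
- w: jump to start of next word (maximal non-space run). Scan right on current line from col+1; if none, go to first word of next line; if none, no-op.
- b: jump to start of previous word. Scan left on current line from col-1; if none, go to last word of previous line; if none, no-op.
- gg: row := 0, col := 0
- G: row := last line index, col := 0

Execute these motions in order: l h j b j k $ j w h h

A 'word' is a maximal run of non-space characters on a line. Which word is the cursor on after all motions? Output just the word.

After 1 (l): row=0 col=1 char='o'
After 2 (h): row=0 col=0 char='g'
After 3 (j): row=1 col=0 char='s'
After 4 (b): row=0 col=6 char='m'
After 5 (j): row=1 col=6 char='e'
After 6 (k): row=0 col=6 char='m'
After 7 ($): row=0 col=9 char='n'
After 8 (j): row=1 col=8 char='o'
After 9 (w): row=2 col=0 char='s'
After 10 (h): row=2 col=0 char='s'
After 11 (h): row=2 col=0 char='s'

Answer: sky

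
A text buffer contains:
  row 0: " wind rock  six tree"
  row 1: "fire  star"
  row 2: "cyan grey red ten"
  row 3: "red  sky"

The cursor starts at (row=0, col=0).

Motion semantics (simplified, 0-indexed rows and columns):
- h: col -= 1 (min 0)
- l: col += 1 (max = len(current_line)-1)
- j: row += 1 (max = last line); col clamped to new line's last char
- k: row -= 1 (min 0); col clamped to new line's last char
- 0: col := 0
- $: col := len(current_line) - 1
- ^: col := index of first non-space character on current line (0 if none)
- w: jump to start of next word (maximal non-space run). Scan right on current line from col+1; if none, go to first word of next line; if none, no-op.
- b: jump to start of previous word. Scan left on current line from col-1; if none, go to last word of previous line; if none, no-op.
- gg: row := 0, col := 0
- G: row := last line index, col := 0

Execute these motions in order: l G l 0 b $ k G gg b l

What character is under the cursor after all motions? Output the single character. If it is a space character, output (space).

Answer: w

Derivation:
After 1 (l): row=0 col=1 char='w'
After 2 (G): row=3 col=0 char='r'
After 3 (l): row=3 col=1 char='e'
After 4 (0): row=3 col=0 char='r'
After 5 (b): row=2 col=14 char='t'
After 6 ($): row=2 col=16 char='n'
After 7 (k): row=1 col=9 char='r'
After 8 (G): row=3 col=0 char='r'
After 9 (gg): row=0 col=0 char='_'
After 10 (b): row=0 col=0 char='_'
After 11 (l): row=0 col=1 char='w'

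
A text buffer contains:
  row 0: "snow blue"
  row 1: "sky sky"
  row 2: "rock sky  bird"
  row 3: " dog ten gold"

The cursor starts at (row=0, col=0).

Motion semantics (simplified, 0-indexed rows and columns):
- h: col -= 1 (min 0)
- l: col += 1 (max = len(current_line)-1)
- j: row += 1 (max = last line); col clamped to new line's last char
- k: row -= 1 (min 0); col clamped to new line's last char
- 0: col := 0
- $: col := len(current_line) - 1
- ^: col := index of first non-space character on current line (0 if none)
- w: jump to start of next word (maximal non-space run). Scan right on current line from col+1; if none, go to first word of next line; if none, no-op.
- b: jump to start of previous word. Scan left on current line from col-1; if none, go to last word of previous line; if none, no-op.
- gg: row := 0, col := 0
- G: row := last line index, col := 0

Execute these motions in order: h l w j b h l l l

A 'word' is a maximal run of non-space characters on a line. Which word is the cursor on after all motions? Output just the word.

Answer: sky

Derivation:
After 1 (h): row=0 col=0 char='s'
After 2 (l): row=0 col=1 char='n'
After 3 (w): row=0 col=5 char='b'
After 4 (j): row=1 col=5 char='k'
After 5 (b): row=1 col=4 char='s'
After 6 (h): row=1 col=3 char='_'
After 7 (l): row=1 col=4 char='s'
After 8 (l): row=1 col=5 char='k'
After 9 (l): row=1 col=6 char='y'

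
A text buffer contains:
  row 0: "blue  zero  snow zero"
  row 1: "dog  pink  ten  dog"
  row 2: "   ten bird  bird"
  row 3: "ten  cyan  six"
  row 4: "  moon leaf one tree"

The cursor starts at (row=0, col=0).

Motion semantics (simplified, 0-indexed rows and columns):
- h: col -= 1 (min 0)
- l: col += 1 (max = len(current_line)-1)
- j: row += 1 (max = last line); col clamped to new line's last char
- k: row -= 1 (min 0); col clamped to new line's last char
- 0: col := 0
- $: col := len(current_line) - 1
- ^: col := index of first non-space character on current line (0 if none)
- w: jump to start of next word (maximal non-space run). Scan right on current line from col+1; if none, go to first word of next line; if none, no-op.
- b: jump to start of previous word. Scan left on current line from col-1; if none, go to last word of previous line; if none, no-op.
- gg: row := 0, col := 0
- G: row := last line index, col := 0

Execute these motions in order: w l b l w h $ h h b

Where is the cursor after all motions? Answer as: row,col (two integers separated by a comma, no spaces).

After 1 (w): row=0 col=6 char='z'
After 2 (l): row=0 col=7 char='e'
After 3 (b): row=0 col=6 char='z'
After 4 (l): row=0 col=7 char='e'
After 5 (w): row=0 col=12 char='s'
After 6 (h): row=0 col=11 char='_'
After 7 ($): row=0 col=20 char='o'
After 8 (h): row=0 col=19 char='r'
After 9 (h): row=0 col=18 char='e'
After 10 (b): row=0 col=17 char='z'

Answer: 0,17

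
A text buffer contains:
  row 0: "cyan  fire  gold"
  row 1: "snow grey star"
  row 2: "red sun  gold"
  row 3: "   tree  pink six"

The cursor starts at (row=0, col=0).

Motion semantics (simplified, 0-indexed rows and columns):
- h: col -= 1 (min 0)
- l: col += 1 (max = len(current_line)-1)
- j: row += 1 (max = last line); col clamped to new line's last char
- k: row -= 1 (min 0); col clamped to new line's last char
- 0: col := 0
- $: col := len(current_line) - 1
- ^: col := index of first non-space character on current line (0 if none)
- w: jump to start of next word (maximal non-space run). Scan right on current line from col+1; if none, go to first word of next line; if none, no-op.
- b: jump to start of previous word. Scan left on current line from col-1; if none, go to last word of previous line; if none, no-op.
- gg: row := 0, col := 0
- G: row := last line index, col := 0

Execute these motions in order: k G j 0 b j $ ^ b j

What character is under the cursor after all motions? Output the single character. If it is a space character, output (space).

Answer: p

Derivation:
After 1 (k): row=0 col=0 char='c'
After 2 (G): row=3 col=0 char='_'
After 3 (j): row=3 col=0 char='_'
After 4 (0): row=3 col=0 char='_'
After 5 (b): row=2 col=9 char='g'
After 6 (j): row=3 col=9 char='p'
After 7 ($): row=3 col=16 char='x'
After 8 (^): row=3 col=3 char='t'
After 9 (b): row=2 col=9 char='g'
After 10 (j): row=3 col=9 char='p'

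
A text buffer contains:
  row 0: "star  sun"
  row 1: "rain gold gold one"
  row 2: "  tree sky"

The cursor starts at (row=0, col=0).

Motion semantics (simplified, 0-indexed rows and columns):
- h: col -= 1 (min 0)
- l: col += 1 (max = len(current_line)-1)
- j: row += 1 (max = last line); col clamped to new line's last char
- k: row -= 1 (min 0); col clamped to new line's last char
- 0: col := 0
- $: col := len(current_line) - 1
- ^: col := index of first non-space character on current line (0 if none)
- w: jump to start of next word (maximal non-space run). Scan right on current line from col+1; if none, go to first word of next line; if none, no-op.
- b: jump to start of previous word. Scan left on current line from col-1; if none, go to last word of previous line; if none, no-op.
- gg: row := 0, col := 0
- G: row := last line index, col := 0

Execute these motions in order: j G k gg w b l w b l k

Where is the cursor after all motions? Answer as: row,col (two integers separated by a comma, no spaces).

After 1 (j): row=1 col=0 char='r'
After 2 (G): row=2 col=0 char='_'
After 3 (k): row=1 col=0 char='r'
After 4 (gg): row=0 col=0 char='s'
After 5 (w): row=0 col=6 char='s'
After 6 (b): row=0 col=0 char='s'
After 7 (l): row=0 col=1 char='t'
After 8 (w): row=0 col=6 char='s'
After 9 (b): row=0 col=0 char='s'
After 10 (l): row=0 col=1 char='t'
After 11 (k): row=0 col=1 char='t'

Answer: 0,1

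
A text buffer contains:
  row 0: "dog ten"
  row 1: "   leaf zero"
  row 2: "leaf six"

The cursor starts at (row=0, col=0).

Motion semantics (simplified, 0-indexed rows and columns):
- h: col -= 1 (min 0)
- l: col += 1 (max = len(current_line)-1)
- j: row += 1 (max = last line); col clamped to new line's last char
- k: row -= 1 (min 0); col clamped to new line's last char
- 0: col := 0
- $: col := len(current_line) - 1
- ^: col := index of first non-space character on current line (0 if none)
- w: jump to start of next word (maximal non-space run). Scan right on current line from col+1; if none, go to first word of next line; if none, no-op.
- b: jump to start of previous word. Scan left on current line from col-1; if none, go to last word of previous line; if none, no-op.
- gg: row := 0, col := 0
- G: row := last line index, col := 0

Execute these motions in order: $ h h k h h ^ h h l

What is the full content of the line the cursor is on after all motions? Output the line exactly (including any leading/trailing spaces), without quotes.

After 1 ($): row=0 col=6 char='n'
After 2 (h): row=0 col=5 char='e'
After 3 (h): row=0 col=4 char='t'
After 4 (k): row=0 col=4 char='t'
After 5 (h): row=0 col=3 char='_'
After 6 (h): row=0 col=2 char='g'
After 7 (^): row=0 col=0 char='d'
After 8 (h): row=0 col=0 char='d'
After 9 (h): row=0 col=0 char='d'
After 10 (l): row=0 col=1 char='o'

Answer: dog ten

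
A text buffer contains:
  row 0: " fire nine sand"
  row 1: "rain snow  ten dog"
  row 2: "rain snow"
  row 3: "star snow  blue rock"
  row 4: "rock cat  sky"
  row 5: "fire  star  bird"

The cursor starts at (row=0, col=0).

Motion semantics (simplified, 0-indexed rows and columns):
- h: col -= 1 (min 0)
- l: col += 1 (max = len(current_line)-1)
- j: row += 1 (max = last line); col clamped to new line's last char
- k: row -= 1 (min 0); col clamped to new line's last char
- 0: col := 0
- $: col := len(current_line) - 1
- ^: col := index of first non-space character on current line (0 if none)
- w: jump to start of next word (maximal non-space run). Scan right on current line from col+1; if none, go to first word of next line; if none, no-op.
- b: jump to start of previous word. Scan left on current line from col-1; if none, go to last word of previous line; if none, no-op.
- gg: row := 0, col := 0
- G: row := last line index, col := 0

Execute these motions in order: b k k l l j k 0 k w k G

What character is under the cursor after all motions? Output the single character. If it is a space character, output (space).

After 1 (b): row=0 col=0 char='_'
After 2 (k): row=0 col=0 char='_'
After 3 (k): row=0 col=0 char='_'
After 4 (l): row=0 col=1 char='f'
After 5 (l): row=0 col=2 char='i'
After 6 (j): row=1 col=2 char='i'
After 7 (k): row=0 col=2 char='i'
After 8 (0): row=0 col=0 char='_'
After 9 (k): row=0 col=0 char='_'
After 10 (w): row=0 col=1 char='f'
After 11 (k): row=0 col=1 char='f'
After 12 (G): row=5 col=0 char='f'

Answer: f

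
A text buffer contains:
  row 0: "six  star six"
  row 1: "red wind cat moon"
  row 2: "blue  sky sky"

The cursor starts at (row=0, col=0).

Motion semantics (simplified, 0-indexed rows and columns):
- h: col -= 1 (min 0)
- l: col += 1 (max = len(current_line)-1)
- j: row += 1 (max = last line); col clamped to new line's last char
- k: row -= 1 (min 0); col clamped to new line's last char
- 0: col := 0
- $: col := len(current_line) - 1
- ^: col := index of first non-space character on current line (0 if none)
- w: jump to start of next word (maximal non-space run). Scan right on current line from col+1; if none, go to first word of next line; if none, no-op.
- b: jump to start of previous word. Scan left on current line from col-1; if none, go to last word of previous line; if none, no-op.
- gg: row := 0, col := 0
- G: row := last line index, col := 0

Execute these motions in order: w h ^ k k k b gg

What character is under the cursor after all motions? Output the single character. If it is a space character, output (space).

After 1 (w): row=0 col=5 char='s'
After 2 (h): row=0 col=4 char='_'
After 3 (^): row=0 col=0 char='s'
After 4 (k): row=0 col=0 char='s'
After 5 (k): row=0 col=0 char='s'
After 6 (k): row=0 col=0 char='s'
After 7 (b): row=0 col=0 char='s'
After 8 (gg): row=0 col=0 char='s'

Answer: s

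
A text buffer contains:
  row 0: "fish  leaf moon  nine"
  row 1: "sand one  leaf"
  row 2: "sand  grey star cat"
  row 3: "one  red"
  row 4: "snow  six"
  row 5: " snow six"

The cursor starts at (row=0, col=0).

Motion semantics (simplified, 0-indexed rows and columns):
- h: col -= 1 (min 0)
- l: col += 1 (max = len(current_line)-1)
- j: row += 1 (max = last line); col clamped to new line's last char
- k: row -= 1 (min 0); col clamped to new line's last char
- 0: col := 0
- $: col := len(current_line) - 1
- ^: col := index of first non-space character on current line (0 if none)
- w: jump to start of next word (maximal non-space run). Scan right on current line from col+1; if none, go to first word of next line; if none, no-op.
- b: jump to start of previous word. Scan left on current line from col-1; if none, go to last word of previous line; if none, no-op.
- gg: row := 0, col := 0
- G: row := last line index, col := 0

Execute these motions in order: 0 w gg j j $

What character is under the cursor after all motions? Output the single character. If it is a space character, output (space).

After 1 (0): row=0 col=0 char='f'
After 2 (w): row=0 col=6 char='l'
After 3 (gg): row=0 col=0 char='f'
After 4 (j): row=1 col=0 char='s'
After 5 (j): row=2 col=0 char='s'
After 6 ($): row=2 col=18 char='t'

Answer: t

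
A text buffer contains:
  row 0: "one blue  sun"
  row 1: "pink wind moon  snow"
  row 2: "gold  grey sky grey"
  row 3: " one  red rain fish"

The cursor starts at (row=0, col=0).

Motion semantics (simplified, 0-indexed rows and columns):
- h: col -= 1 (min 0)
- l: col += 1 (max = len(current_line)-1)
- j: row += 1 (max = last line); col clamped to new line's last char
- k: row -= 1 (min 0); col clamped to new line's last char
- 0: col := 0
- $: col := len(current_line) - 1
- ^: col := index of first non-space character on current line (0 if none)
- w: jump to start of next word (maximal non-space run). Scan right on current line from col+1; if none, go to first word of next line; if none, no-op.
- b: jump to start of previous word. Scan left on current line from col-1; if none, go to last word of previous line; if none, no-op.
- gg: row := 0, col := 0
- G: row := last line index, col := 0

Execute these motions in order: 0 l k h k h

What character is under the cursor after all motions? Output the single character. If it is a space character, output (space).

Answer: o

Derivation:
After 1 (0): row=0 col=0 char='o'
After 2 (l): row=0 col=1 char='n'
After 3 (k): row=0 col=1 char='n'
After 4 (h): row=0 col=0 char='o'
After 5 (k): row=0 col=0 char='o'
After 6 (h): row=0 col=0 char='o'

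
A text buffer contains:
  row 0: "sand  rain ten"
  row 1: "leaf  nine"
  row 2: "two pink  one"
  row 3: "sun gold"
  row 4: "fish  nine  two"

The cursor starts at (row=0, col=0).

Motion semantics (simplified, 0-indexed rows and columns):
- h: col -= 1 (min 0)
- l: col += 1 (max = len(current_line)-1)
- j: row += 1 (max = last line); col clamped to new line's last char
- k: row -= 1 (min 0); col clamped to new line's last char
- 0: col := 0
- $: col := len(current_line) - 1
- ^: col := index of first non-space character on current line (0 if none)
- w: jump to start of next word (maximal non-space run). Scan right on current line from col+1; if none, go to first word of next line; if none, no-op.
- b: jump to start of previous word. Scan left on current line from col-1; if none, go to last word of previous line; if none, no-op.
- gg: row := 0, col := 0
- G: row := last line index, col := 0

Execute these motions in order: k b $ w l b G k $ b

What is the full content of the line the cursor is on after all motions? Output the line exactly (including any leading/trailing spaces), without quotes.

After 1 (k): row=0 col=0 char='s'
After 2 (b): row=0 col=0 char='s'
After 3 ($): row=0 col=13 char='n'
After 4 (w): row=1 col=0 char='l'
After 5 (l): row=1 col=1 char='e'
After 6 (b): row=1 col=0 char='l'
After 7 (G): row=4 col=0 char='f'
After 8 (k): row=3 col=0 char='s'
After 9 ($): row=3 col=7 char='d'
After 10 (b): row=3 col=4 char='g'

Answer: sun gold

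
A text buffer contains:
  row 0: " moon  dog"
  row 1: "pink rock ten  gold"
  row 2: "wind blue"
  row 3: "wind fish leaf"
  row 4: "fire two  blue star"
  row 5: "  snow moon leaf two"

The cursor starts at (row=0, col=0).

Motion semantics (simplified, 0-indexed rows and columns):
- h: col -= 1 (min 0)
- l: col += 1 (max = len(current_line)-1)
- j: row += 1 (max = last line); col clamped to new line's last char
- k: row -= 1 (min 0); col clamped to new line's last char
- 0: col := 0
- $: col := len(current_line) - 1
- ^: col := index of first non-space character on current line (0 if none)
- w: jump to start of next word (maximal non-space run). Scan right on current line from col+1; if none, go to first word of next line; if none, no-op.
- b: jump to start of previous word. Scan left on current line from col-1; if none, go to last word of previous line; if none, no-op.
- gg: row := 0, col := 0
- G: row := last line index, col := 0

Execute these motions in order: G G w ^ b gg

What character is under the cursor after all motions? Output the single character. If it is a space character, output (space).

After 1 (G): row=5 col=0 char='_'
After 2 (G): row=5 col=0 char='_'
After 3 (w): row=5 col=2 char='s'
After 4 (^): row=5 col=2 char='s'
After 5 (b): row=4 col=15 char='s'
After 6 (gg): row=0 col=0 char='_'

Answer: (space)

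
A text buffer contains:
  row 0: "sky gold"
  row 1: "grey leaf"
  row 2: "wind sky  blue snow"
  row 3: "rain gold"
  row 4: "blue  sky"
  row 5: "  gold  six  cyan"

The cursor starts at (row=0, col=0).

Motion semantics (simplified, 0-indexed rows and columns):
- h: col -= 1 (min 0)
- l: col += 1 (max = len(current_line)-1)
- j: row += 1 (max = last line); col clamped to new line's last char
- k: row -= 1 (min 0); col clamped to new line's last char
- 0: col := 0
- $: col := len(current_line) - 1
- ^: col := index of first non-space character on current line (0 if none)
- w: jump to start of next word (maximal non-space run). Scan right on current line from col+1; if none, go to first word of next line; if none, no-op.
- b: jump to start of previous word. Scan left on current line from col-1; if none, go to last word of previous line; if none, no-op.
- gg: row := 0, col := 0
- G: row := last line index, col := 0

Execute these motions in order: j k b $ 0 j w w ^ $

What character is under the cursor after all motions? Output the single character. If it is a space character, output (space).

After 1 (j): row=1 col=0 char='g'
After 2 (k): row=0 col=0 char='s'
After 3 (b): row=0 col=0 char='s'
After 4 ($): row=0 col=7 char='d'
After 5 (0): row=0 col=0 char='s'
After 6 (j): row=1 col=0 char='g'
After 7 (w): row=1 col=5 char='l'
After 8 (w): row=2 col=0 char='w'
After 9 (^): row=2 col=0 char='w'
After 10 ($): row=2 col=18 char='w'

Answer: w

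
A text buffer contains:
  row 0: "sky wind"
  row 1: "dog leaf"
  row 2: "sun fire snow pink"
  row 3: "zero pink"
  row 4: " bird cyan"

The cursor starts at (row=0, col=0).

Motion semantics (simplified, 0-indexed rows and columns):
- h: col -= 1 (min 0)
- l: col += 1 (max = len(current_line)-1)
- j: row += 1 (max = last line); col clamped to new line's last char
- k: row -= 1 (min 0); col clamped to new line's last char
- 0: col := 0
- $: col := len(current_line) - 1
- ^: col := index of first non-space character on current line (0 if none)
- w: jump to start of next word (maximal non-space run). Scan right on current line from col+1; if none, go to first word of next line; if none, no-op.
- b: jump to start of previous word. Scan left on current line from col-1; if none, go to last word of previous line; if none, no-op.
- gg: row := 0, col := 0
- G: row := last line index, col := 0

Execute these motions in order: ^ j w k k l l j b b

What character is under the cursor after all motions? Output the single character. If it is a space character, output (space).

After 1 (^): row=0 col=0 char='s'
After 2 (j): row=1 col=0 char='d'
After 3 (w): row=1 col=4 char='l'
After 4 (k): row=0 col=4 char='w'
After 5 (k): row=0 col=4 char='w'
After 6 (l): row=0 col=5 char='i'
After 7 (l): row=0 col=6 char='n'
After 8 (j): row=1 col=6 char='a'
After 9 (b): row=1 col=4 char='l'
After 10 (b): row=1 col=0 char='d'

Answer: d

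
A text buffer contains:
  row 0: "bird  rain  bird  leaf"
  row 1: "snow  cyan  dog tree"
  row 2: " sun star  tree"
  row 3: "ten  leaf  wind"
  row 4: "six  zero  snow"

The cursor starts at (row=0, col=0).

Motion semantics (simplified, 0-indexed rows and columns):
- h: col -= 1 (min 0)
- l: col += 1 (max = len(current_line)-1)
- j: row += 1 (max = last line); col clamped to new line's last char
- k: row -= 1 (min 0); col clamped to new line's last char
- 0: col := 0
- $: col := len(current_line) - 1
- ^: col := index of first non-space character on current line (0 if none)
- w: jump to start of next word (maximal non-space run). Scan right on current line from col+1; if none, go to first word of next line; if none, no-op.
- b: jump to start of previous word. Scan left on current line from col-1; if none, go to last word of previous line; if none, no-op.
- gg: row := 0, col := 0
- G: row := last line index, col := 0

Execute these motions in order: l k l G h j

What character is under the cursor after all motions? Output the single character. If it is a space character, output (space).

Answer: s

Derivation:
After 1 (l): row=0 col=1 char='i'
After 2 (k): row=0 col=1 char='i'
After 3 (l): row=0 col=2 char='r'
After 4 (G): row=4 col=0 char='s'
After 5 (h): row=4 col=0 char='s'
After 6 (j): row=4 col=0 char='s'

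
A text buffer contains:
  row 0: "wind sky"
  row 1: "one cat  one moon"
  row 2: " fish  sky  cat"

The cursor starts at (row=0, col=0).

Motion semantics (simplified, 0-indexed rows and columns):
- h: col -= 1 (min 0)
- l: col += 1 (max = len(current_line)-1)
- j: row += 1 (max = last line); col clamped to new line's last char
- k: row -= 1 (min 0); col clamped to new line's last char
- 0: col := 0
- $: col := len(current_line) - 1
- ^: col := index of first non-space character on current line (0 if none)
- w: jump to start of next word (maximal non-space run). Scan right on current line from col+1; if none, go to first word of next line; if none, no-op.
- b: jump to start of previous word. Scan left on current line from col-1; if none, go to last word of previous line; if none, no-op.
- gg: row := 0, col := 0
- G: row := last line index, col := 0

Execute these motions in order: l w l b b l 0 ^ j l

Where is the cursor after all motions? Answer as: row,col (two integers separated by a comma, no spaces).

Answer: 1,1

Derivation:
After 1 (l): row=0 col=1 char='i'
After 2 (w): row=0 col=5 char='s'
After 3 (l): row=0 col=6 char='k'
After 4 (b): row=0 col=5 char='s'
After 5 (b): row=0 col=0 char='w'
After 6 (l): row=0 col=1 char='i'
After 7 (0): row=0 col=0 char='w'
After 8 (^): row=0 col=0 char='w'
After 9 (j): row=1 col=0 char='o'
After 10 (l): row=1 col=1 char='n'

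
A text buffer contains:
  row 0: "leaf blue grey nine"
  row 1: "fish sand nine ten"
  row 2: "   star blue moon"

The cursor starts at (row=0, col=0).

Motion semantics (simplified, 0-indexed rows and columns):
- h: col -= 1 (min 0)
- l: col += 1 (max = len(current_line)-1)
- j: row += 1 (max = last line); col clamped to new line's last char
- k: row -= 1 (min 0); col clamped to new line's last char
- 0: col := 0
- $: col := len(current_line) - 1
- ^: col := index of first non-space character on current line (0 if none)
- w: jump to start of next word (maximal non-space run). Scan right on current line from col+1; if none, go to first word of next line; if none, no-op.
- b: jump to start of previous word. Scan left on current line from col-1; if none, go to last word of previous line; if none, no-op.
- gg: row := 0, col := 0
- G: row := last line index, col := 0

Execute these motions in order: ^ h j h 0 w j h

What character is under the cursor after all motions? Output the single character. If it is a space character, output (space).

Answer: t

Derivation:
After 1 (^): row=0 col=0 char='l'
After 2 (h): row=0 col=0 char='l'
After 3 (j): row=1 col=0 char='f'
After 4 (h): row=1 col=0 char='f'
After 5 (0): row=1 col=0 char='f'
After 6 (w): row=1 col=5 char='s'
After 7 (j): row=2 col=5 char='a'
After 8 (h): row=2 col=4 char='t'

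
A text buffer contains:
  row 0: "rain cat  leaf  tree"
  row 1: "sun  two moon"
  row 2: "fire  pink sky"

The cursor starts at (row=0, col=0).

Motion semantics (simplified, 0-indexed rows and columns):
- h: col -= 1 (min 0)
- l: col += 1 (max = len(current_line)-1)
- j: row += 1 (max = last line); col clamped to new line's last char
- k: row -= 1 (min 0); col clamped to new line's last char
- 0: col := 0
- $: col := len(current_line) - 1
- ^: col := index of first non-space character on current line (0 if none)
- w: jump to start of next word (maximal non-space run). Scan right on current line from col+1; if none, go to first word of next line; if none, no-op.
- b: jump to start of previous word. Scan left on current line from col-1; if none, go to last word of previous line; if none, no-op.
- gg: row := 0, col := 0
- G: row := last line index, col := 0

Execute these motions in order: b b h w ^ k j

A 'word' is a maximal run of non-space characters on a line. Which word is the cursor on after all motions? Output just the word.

Answer: sun

Derivation:
After 1 (b): row=0 col=0 char='r'
After 2 (b): row=0 col=0 char='r'
After 3 (h): row=0 col=0 char='r'
After 4 (w): row=0 col=5 char='c'
After 5 (^): row=0 col=0 char='r'
After 6 (k): row=0 col=0 char='r'
After 7 (j): row=1 col=0 char='s'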